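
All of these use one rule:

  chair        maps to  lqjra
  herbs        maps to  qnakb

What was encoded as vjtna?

Compare letters: c→l is +9, h→q is +9, a→j is +9 — a constant shift. Every letter moves 9 places later in the alphabet, wrapping around z→a.
Decoding vjtna: v−9=m, j−9=a, t−9=k, n−9=e, a−9=r.

maker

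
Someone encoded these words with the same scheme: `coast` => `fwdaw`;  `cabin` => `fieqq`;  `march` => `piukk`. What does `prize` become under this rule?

szlhh

Shifts by position in coast: pos 0: c→f (+3), pos 1: o→w (+8), pos 2: a→d (+3), pos 3: s→a (+8) — repeating every 2. A repeating key of period 2 is used — shifts +3, +8 over and over.
For prize: p+3=s, r+8=z, i+3=l, z+8=h, e+3=h.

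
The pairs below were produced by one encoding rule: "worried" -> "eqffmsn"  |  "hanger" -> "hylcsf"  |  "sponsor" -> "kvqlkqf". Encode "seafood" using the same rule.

w(22)→e(4) and o(14)→q(16) fit y≡5x+24 (mod 26); the inverse of 5 mod 26 is 21. Each letter's alphabet position (a=0..z=25) is mapped through 5·x+24 mod 26 — an affine cipher.
For seafood: s(18)→5·18+24≡10=k; e(4)→5·4+24≡18=s; a(0)→5·0+24≡24=y; f(5)→5·5+24≡23=x; o(14)→5·14+24≡16=q; o(14)→5·14+24≡16=q; d(3)→5·3+24≡13=n (all mod 26).

ksyxqqn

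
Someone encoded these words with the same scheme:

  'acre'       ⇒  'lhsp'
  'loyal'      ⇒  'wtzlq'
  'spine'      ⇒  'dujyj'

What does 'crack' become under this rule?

Shifts by position in acre: pos 0: a→l (+11), pos 1: c→h (+5), pos 2: r→s (+1), pos 3: e→p (+11) — repeating every 3. A repeating key of period 3 is used — shifts +11, +5, +1 over and over.
On crack: c+11=n, r+5=w, a+1=b, c+11=n, k+5=p.

nwbnp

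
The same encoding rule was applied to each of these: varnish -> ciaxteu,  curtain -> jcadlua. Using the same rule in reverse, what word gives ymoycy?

In varnish: v→c is +7, a→i is +8, r→a is +9, n→x is +10 — the shift increases by 1 each position. The shift increases by 1 at each position, starting from +7: 7, 8, 9, ….
Undoing it on ymoycy: y−7=r, m−8=e, o−9=f, y−10=o, c−11=r, y−12=m.

reform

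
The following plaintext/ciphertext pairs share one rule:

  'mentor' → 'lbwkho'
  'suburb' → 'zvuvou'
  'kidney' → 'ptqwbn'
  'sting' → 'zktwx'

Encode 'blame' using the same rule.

uajlb

m(12)→l(11) and e(4)→b(1) fit y≡11x+9 (mod 26); the inverse of 11 mod 26 is 19. Treating letters as 0–25, the rule is x ↦ 11x + 9 (mod 26).
For blame: b(1)→11·1+9≡20=u; l(11)→11·11+9≡0=a; a(0)→11·0+9≡9=j; m(12)→11·12+9≡11=l; e(4)→11·4+9≡1=b (all mod 26).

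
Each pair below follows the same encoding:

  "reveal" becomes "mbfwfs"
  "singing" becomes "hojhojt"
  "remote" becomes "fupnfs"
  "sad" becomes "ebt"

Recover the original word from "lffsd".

Two steps: reverse the string, then apply a Caesar shift of +1.
Reversing it on lffsd: shift back: l−1=k, f−1=e, f−1=e, s−1=r, d−1=c → keerc; then reverse → creek.

creek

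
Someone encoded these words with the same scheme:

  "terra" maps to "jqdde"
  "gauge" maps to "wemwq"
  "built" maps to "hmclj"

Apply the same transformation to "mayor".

oeyud

t(19)→j(9) and e(4)→q(16) fit y≡3x+4 (mod 26); the inverse of 3 mod 26 is 9. Each letter's alphabet position (a=0..z=25) is mapped through 3·x+4 mod 26 — an affine cipher.
For mayor: m(12)→3·12+4≡14=o; a(0)→3·0+4≡4=e; y(24)→3·24+4≡24=y; o(14)→3·14+4≡20=u; r(17)→3·17+4≡3=d (all mod 26).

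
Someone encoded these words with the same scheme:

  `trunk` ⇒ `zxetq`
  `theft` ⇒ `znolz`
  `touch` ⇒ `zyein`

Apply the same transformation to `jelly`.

porre

Two shifts are in play — +10 for a/e/i/o/u, +6 for every other letter.
Applying it to jelly: j(cons)+6=p, e(vowel)+10=o, l(cons)+6=r, l(cons)+6=r, y(cons)+6=e.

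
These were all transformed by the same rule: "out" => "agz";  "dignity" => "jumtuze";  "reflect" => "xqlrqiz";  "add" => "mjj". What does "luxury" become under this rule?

The shift depends on letter class: consonant t→z is +6, but vowel o→a is +12. Vowels shift forward by 12 and consonants shift forward by 6.
On luxury: l(cons)+6=r, u(vowel)+12=g, x(cons)+6=d, u(vowel)+12=g, r(cons)+6=x, y(cons)+6=e.

rgdgxe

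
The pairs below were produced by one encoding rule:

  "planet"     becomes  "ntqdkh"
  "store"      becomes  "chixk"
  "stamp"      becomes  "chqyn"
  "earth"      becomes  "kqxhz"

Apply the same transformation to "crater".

axqhkx

p(15)→n(13) and l(11)→t(19) fit y≡5x+16 (mod 26); the inverse of 5 mod 26 is 21. Treating letters as 0–25, the rule is x ↦ 5x + 16 (mod 26).
On crater: c(2)→5·2+16≡0=a; r(17)→5·17+16≡23=x; a(0)→5·0+16≡16=q; t(19)→5·19+16≡7=h; e(4)→5·4+16≡10=k; r(17)→5·17+16≡23=x (all mod 26).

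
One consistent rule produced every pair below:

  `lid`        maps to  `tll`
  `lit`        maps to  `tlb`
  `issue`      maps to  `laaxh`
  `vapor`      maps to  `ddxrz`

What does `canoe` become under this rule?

Two shifts are in play — +3 for a/e/i/o/u, +8 for every other letter.
On canoe: c(cons)+8=k, a(vowel)+3=d, n(cons)+8=v, o(vowel)+3=r, e(vowel)+3=h.

kdvrh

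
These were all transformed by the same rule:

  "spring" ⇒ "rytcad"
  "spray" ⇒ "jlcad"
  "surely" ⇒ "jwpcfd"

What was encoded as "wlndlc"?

rascal

The output letters match the input read backwards, each shifted +11: spring reversed is gnirps. Read the word backwards and shift each letter +11.
Undoing it on wlndlc: shift back: w−11=l, l−11=a, n−11=c, d−11=s, l−11=a, c−11=r → lacsar; then reverse → rascal.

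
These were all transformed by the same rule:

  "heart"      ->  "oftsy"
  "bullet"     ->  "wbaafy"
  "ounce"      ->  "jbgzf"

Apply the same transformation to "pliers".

This is an affine cipher: with a=0,…,z=25, each position x becomes (3x+19) mod 26.
On pliers: p(15)→3·15+19≡12=m; l(11)→3·11+19≡0=a; i(8)→3·8+19≡17=r; e(4)→3·4+19≡5=f; r(17)→3·17+19≡18=s; s(18)→3·18+19≡21=v (all mod 26).

marfsv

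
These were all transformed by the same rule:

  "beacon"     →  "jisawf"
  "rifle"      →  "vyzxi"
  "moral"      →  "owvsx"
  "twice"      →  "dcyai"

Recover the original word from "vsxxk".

This is an affine cipher: with a=0,…,z=25, each position x becomes (17x+18) mod 26.
Reversing it on vsxxk: v(21)→23·(21−18)≡17=r; s(18)→23·(18−18)≡0=a; x(23)→23·(23−18)≡11=l; x(23)→23·(23−18)≡11=l; k(10)→23·(10−18)≡24=y (all mod 26).

rally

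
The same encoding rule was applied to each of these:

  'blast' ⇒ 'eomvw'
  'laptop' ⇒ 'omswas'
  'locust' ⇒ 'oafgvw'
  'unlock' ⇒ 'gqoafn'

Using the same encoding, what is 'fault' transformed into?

imgow

The shift depends on letter class: consonant b→e is +3, but vowel a→m is +12. The rule splits by letter class: vowels +12, consonants +3.
For fault: f(cons)+3=i, a(vowel)+12=m, u(vowel)+12=g, l(cons)+3=o, t(cons)+3=w.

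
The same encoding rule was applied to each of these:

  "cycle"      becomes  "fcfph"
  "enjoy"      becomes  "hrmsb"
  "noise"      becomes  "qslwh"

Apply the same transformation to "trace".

It's a Vigenère-style cipher with numeric key [3,4]: position i shifts by key[i mod 2].
For trace: t+3=w, r+4=v, a+3=d, c+4=g, e+3=h.

wvdgh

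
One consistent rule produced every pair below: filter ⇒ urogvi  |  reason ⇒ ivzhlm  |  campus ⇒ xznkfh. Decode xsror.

Each pair mirrors across the alphabet (f↔u, i↔r, l↔o): positions sum to 25. Letters are reflected about the middle of the alphabet (position → 25−position): Atbash.
Undoing it on xsror: x↔c, s↔h, r↔i, o↔l, r↔i.

chili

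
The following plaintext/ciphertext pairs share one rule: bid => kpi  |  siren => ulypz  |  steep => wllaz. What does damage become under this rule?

lnhthk

The word is reversed, then every letter is shifted forward by 7.
For damage: reverse → egamad; then shift: e+7=l, g+7=n, a+7=h, m+7=t, a+7=h, d+7=k.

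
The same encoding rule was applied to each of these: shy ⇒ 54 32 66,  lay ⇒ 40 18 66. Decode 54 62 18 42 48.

Each letter becomes 2×(its alphabet position, a=1..z=26) + 16.
Undoing it on 54 62 18 42 48: 54→(54−16)÷2=19=s, 62→(62−16)÷2=23=w, 18→(18−16)÷2=1=a, 42→(42−16)÷2=13=m, 48→(48−16)÷2=16=p.

swamp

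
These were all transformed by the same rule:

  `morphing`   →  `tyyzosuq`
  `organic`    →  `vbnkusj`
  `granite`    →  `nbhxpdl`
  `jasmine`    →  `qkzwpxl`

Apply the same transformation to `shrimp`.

Shifts by position in morphing: pos 0: m→t (+7), pos 1: o→y (+10), pos 2: r→y (+7), pos 3: p→z (+10) — repeating every 2. A repeating key of period 2 is used — shifts +7, +10 over and over.
Applying it to shrimp: s+7=z, h+10=r, r+7=y, i+10=s, m+7=t, p+10=z.

zrystz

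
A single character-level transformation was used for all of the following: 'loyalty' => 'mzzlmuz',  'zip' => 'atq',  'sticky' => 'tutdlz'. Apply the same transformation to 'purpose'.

qfsqztp

The shift depends on letter class: consonant l→m is +1, but vowel o→z is +11. The rule splits by letter class: vowels +11, consonants +1.
On purpose: p(cons)+1=q, u(vowel)+11=f, r(cons)+1=s, p(cons)+1=q, o(vowel)+11=z, s(cons)+1=t, e(vowel)+11=p.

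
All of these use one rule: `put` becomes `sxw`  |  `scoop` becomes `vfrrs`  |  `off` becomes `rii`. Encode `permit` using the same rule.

Compare letters: p→s is +3, u→x is +3, t→w is +3 — a constant shift. This is a Caesar cipher with shift 3.
Applying it to permit: p+3=s, e+3=h, r+3=u, m+3=p, i+3=l, t+3=w.

shuplw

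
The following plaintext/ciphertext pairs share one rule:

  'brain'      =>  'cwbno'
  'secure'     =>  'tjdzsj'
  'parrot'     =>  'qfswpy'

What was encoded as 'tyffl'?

steak

Shifts by position in brain: pos 0: b→c (+1), pos 1: r→w (+5), pos 2: a→b (+1), pos 3: i→n (+5) — repeating every 2. It's a Vigenère-style cipher with numeric key [1,5]: position i shifts by key[i mod 2].
Reversing it on tyffl: t−1=s, y−5=t, f−1=e, f−5=a, l−1=k.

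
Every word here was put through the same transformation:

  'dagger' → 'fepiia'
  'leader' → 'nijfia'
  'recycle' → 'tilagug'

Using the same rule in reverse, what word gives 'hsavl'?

Shifts by position in dagger: pos 0: d→f (+2), pos 1: a→e (+4), pos 2: g→p (+9), pos 3: g→i (+2), pos 4: e→i (+4), pos 5: r→a (+9) — repeating every 3. A repeating key of period 3 is used — shifts +2, +4, +9 over and over.
Decoding hsavl: h−2=f, s−4=o, a−9=r, v−2=t, l−4=h.

forth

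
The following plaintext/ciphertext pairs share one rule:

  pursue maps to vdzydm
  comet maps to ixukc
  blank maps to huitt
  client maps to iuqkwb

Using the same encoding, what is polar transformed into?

Shifts by position in pursue: pos 0: p→v (+6), pos 1: u→d (+9), pos 2: r→z (+8), pos 3: s→y (+6), pos 4: u→d (+9), pos 5: e→m (+8) — repeating every 3. The shifts repeat in a cycle of length 3: positions 0,1,… shift by +6, +9, +8, then the pattern repeats.
Applying it to polar: p+6=v, o+9=x, l+8=t, a+6=g, r+9=a.

vxtga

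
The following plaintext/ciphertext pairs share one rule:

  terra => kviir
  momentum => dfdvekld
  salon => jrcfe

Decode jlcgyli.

sulphur

Compare letters: t→k is +17, e→v is +17, r→i is +17 — a constant shift. Every letter moves 17 places later in the alphabet, wrapping around z→a.
Reversing it on jlcgyli: j−17=s, l−17=u, c−17=l, g−17=p, y−17=h, l−17=u, i−17=r.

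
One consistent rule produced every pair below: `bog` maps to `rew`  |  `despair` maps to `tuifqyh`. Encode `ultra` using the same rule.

Compare letters: b→r is +16, o→e is +16, g→w is +16 — a constant shift. Every letter moves 16 places later in the alphabet, wrapping around z→a.
For ultra: u+16=k, l+16=b, t+16=j, r+16=h, a+16=q.

kbjhq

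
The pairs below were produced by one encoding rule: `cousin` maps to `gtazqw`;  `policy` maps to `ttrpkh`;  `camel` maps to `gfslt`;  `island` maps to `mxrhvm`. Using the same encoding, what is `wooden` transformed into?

Each letter shifts forward by (position + 4), i.e. 4, 5, 6, … — the shift grows by one for each successive letter.
On wooden: w+4=a, o+5=t, o+6=u, d+7=k, e+8=m, n+9=w.

atukmw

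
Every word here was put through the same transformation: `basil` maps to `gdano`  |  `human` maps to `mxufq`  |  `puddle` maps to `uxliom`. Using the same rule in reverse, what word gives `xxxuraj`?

suppose

Shifts by position in basil: pos 0: b→g (+5), pos 1: a→d (+3), pos 2: s→a (+8), pos 3: i→n (+5), pos 4: l→o (+3) — repeating every 3. A repeating key of period 3 is used — shifts +5, +3, +8 over and over.
Undoing it on xxxuraj: x−5=s, x−3=u, x−8=p, u−5=p, r−3=o, a−8=s, j−5=e.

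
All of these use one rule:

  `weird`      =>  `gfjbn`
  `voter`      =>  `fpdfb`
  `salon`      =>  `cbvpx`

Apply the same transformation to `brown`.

lbpgx

The shift depends on letter class: consonant w→g is +10, but vowel e→f is +1. The rule splits by letter class: vowels +1, consonants +10.
Applying it to brown: b(cons)+10=l, r(cons)+10=b, o(vowel)+1=p, w(cons)+10=g, n(cons)+10=x.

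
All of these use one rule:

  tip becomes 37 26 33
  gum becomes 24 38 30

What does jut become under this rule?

t is letter #20 and maps to 37: an offset of 17. Letters become their 1-based position plus 17 (so a→18, b→19, …).
On jut: j=10→27, u=21→38, t=20→37.

27 38 37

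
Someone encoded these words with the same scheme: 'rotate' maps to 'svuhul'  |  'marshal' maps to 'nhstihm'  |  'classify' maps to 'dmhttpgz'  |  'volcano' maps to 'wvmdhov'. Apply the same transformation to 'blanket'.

Vowels shift forward by 7 and consonants shift forward by 1.
Applying it to blanket: b(cons)+1=c, l(cons)+1=m, a(vowel)+7=h, n(cons)+1=o, k(cons)+1=l, e(vowel)+7=l, t(cons)+1=u.

cmhollu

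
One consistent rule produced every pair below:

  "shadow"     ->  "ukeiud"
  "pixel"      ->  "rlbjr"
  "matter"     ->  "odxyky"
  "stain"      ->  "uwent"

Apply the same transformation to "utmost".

wwqtya

In shadow: s→u is +2, h→k is +3, a→e is +4, d→i is +5 — the shift increases by 1 each position. Letter i (0-indexed) is shifted by i+2, so successive shifts are 2, 3, 4, ….
Applying it to utmost: u+2=w, t+3=w, m+4=q, o+5=t, s+6=y, t+7=a.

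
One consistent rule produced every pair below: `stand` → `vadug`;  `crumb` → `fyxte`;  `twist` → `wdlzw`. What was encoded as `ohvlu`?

laser

Shifts by position in stand: pos 0: s→v (+3), pos 1: t→a (+7), pos 2: a→d (+3), pos 3: n→u (+7) — repeating every 2. It's a Vigenère-style cipher with numeric key [3,7]: position i shifts by key[i mod 2].
Decoding ohvlu: o−3=l, h−7=a, v−3=s, l−7=e, u−3=r.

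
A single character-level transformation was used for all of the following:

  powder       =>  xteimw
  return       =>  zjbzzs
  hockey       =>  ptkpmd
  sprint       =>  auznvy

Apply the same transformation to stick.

ayqhs

Shifts by position in powder: pos 0: p→x (+8), pos 1: o→t (+5), pos 2: w→e (+8), pos 3: d→i (+5) — repeating every 2. It's a Vigenère-style cipher with numeric key [8,5]: position i shifts by key[i mod 2].
On stick: s+8=a, t+5=y, i+8=q, c+5=h, k+8=s.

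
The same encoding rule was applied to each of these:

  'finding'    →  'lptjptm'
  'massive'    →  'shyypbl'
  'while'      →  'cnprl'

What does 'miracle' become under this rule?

spxhirl

The shift depends on letter class: consonant f→l is +6, but vowel i→p is +7. The rule splits by letter class: vowels +7, consonants +6.
On miracle: m(cons)+6=s, i(vowel)+7=p, r(cons)+6=x, a(vowel)+7=h, c(cons)+6=i, l(cons)+6=r, e(vowel)+7=l.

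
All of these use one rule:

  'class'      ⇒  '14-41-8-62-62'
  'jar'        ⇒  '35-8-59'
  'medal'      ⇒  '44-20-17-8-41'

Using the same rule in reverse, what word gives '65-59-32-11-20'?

tribe

c(#3)→14 and l(#12)→41: differences scale by 3, so n = 3·pos + 5. Each letter becomes 3×(its alphabet position, a=1..z=26) + 5.
Undoing it on 65-59-32-11-20: 65→(65−5)÷3=20=t, 59→(59−5)÷3=18=r, 32→(32−5)÷3=9=i, 11→(11−5)÷3=2=b, 20→(20−5)÷3=5=e.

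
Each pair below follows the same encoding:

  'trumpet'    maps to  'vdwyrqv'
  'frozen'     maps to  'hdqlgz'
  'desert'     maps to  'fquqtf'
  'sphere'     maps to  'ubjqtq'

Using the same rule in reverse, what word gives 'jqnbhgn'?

helpful

Shifts by position in trumpet: pos 0: t→v (+2), pos 1: r→d (+12), pos 2: u→w (+2), pos 3: m→y (+12) — repeating every 2. The shifts repeat in a cycle of length 2: positions 0,1,… shift by +2, +12, then the pattern repeats.
Reversing it on jqnbhgn: j−2=h, q−12=e, n−2=l, b−12=p, h−2=f, g−12=u, n−2=l.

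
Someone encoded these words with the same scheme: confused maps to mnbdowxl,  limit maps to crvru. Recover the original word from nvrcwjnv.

Two steps: reverse the string, then apply a Caesar shift of +9.
Decoding nvrcwjnv: shift back: n−9=e, v−9=m, r−9=i, c−9=t, w−9=n, j−9=a, n−9=e, v−9=m → emitnaem; then reverse → meantime.

meantime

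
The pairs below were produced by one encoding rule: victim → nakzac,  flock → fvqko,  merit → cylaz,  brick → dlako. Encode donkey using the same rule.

This is an affine cipher: with a=0,…,z=25, each position x becomes (7x+22) mod 26.
On donkey: d(3)→7·3+22≡17=r; o(14)→7·14+22≡16=q; n(13)→7·13+22≡9=j; k(10)→7·10+22≡14=o; e(4)→7·4+22≡24=y; y(24)→7·24+22≡8=i (all mod 26).

rqjoyi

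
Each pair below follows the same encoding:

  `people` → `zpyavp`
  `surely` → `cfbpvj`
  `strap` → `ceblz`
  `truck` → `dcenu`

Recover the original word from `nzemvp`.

Shifts by position in people: pos 0: p→z (+10), pos 1: e→p (+11), pos 2: o→y (+10), pos 3: p→a (+11) — repeating every 2. It's a Vigenère-style cipher with numeric key [10,11]: position i shifts by key[i mod 2].
Decoding nzemvp: n−10=d, z−11=o, e−10=u, m−11=b, v−10=l, p−11=e.

double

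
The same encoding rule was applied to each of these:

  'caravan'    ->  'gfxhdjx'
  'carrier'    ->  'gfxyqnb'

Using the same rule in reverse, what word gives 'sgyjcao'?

obscure

The shift increases by 1 at each position, starting from +4: 4, 5, 6, ….
Decoding sgyjcao: s−4=o, g−5=b, y−6=s, j−7=c, c−8=u, a−9=r, o−10=e.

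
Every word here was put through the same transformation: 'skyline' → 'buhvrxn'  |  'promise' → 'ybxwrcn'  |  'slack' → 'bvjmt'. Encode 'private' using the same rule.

ybrfjdn

The shifts repeat in a cycle of length 2: positions 0,1,… shift by +9, +10, then the pattern repeats.
For private: p+9=y, r+10=b, i+9=r, v+10=f, a+9=j, t+10=d, e+9=n.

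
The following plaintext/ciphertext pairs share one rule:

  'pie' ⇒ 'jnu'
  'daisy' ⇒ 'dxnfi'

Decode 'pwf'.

ark

The output letters match the input read backwards, each shifted +5: pie reversed is eip. Read the word backwards and shift each letter +5.
Reversing it on pwf: shift back: p−5=k, w−5=r, f−5=a → kra; then reverse → ark.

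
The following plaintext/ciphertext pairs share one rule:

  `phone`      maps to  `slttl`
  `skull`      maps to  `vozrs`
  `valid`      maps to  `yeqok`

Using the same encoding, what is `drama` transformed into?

gvfsh

In phone: p→s is +3, h→l is +4, o→t is +5, n→t is +6 — the shift increases by 1 each position. Each letter shifts forward by (position + 3), i.e. 3, 4, 5, … — the shift grows by one for each successive letter.
On drama: d+3=g, r+4=v, a+5=f, m+6=s, a+7=h.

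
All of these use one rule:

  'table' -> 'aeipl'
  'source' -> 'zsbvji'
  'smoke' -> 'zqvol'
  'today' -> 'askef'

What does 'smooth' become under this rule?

Shifts by position in table: pos 0: t→a (+7), pos 1: a→e (+4), pos 2: b→i (+7), pos 3: l→p (+4) — repeating every 2. A repeating key of period 2 is used — shifts +7, +4 over and over.
On smooth: s+7=z, m+4=q, o+7=v, o+4=s, t+7=a, h+4=l.

zqvsal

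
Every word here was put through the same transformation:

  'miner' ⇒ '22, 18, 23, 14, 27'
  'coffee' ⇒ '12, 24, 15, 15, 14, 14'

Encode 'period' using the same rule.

Letters become their 1-based position plus 9 (so a→10, b→11, …).
Applying it to period: p=16→25, e=5→14, r=18→27, i=9→18, o=15→24, d=4→13.

25, 14, 27, 18, 24, 13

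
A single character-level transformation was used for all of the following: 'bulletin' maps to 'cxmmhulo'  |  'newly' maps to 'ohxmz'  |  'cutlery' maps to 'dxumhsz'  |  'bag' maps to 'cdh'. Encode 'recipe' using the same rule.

shdlqh

The shift depends on letter class: consonant b→c is +1, but vowel u→x is +3. The rule splits by letter class: vowels +3, consonants +1.
For recipe: r(cons)+1=s, e(vowel)+3=h, c(cons)+1=d, i(vowel)+3=l, p(cons)+1=q, e(vowel)+3=h.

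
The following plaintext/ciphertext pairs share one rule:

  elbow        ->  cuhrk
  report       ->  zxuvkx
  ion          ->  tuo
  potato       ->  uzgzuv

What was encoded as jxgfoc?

wizard

Two steps: reverse the string, then apply a Caesar shift of +6.
Decoding jxgfoc: shift back: j−6=d, x−6=r, g−6=a, f−6=z, o−6=i, c−6=w → draziw; then reverse → wizard.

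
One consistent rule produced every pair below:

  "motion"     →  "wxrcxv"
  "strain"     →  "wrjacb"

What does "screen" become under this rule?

wnnalb

The word is reversed, then every letter is shifted forward by 9.
For screen: reverse → neercs; then shift: n+9=w, e+9=n, e+9=n, r+9=a, c+9=l, s+9=b.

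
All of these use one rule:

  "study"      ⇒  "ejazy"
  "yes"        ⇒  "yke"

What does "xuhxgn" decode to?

harbor

The output letters match the input read backwards, each shifted +6: study reversed is yduts. Read the word backwards and shift each letter +6.
Undoing it on xuhxgn: shift back: x−6=r, u−6=o, h−6=b, x−6=r, g−6=a, n−6=h → robrah; then reverse → harbor.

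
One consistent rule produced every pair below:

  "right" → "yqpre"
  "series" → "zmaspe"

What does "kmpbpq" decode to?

degree

In right: r→y is +7, i→q is +8, g→p is +9, h→r is +10 — the shift increases by 1 each position. Letter i (0-indexed) is shifted by i+7, so successive shifts are 7, 8, 9, ….
Decoding kmpbpq: k−7=d, m−8=e, p−9=g, b−10=r, p−11=e, q−12=e.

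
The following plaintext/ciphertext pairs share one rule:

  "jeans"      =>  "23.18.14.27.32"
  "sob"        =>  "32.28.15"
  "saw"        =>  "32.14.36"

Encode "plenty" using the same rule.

j is letter #10 and maps to 23: an offset of 13. The number is (letter's place in the alphabet, a=1) + 13.
On plenty: p=16→29, l=12→25, e=5→18, n=14→27, t=20→33, y=25→38.

29.25.18.27.33.38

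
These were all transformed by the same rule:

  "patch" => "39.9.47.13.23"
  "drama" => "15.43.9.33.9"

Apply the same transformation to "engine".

Each letter becomes 2×(its alphabet position, a=1..z=26) + 7.
Applying it to engine: e=5→17, n=14→35, g=7→21, i=9→25, n=14→35, e=5→17.

17.35.21.25.35.17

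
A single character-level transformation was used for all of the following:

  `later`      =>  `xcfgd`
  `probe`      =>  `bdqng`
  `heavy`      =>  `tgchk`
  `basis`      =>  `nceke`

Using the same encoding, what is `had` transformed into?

tcp

The shift depends on letter class: consonant l→x is +12, but vowel a→c is +2. Two shifts are in play — +2 for a/e/i/o/u, +12 for every other letter.
On had: h(cons)+12=t, a(vowel)+2=c, d(cons)+12=p.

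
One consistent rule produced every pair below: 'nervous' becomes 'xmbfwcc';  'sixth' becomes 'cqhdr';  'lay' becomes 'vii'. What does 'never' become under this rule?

Vowels shift forward by 8 and consonants shift forward by 10.
For never: n(cons)+10=x, e(vowel)+8=m, v(cons)+10=f, e(vowel)+8=m, r(cons)+10=b.

xmfmb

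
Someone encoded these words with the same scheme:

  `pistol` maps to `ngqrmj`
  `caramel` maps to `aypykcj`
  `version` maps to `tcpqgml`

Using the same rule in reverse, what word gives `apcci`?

Compare letters: p→n is +24, i→g is +24, s→q is +24 — a constant shift. This is a Caesar cipher with shift 24.
Reversing it on apcci: a−24=c, p−24=r, c−24=e, c−24=e, i−24=k.

creek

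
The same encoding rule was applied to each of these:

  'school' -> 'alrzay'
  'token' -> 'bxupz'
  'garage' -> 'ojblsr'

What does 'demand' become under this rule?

Each letter shifts forward by (position + 8), i.e. 8, 9, 10, … — the shift grows by one for each successive letter.
Applying it to demand: d+8=l, e+9=n, m+10=w, a+11=l, n+12=z, d+13=q.

lnwlzq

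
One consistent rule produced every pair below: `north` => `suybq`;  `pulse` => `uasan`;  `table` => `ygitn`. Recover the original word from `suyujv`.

normal

The shift increases by 1 at each position, starting from +5: 5, 6, 7, ….
Reversing it on suyujv: s−5=n, u−6=o, y−7=r, u−8=m, j−9=a, v−10=l.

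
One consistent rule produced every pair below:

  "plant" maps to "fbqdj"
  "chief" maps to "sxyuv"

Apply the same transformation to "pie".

fyu

Every letter moves 16 places later in the alphabet, wrapping around z→a.
Applying it to pie: p+16=f, i+16=y, e+16=u.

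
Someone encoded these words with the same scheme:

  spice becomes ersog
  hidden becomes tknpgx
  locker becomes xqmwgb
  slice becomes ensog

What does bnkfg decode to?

Shifts by position in spice: pos 0: s→e (+12), pos 1: p→r (+2), pos 2: i→s (+10), pos 3: c→o (+12), pos 4: e→g (+2) — repeating every 3. A repeating key of period 3 is used — shifts +12, +2, +10 over and over.
Decoding bnkfg: b−12=p, n−2=l, k−10=a, f−12=t, g−2=e.

plate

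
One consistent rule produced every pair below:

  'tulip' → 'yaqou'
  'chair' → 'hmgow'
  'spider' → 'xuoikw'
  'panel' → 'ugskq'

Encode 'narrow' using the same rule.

sgwwub

The shift depends on letter class: consonant t→y is +5, but vowel u→a is +6. Two shifts are in play — +6 for a/e/i/o/u, +5 for every other letter.
On narrow: n(cons)+5=s, a(vowel)+6=g, r(cons)+5=w, r(cons)+5=w, o(vowel)+6=u, w(cons)+5=b.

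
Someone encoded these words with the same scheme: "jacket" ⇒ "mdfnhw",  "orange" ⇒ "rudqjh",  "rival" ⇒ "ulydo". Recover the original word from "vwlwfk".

Each letter is shifted forward by 3 in the alphabet (a Caesar shift of +3).
Undoing it on vwlwfk: v−3=s, w−3=t, l−3=i, w−3=t, f−3=c, k−3=h.

stitch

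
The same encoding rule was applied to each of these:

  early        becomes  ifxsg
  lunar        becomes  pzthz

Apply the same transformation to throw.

xmxve

In early: e→i is +4, a→f is +5, r→x is +6, l→s is +7 — the shift increases by 1 each position. Each letter shifts forward by (position + 4), i.e. 4, 5, 6, … — the shift grows by one for each successive letter.
For throw: t+4=x, h+5=m, r+6=x, o+7=v, w+8=e.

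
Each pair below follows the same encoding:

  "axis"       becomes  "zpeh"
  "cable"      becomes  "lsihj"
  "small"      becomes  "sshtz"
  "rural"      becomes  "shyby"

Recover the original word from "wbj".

The output letters match the input read backwards, each shifted +7: axis reversed is sixa. The word is reversed, then every letter is shifted forward by 7.
Undoing it on wbj: shift back: w−7=p, b−7=u, j−7=c → puc; then reverse → cup.

cup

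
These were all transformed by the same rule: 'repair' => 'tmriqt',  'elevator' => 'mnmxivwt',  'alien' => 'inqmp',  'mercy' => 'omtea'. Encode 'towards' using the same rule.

The shift depends on letter class: consonant r→t is +2, but vowel e→m is +8. Two shifts are in play — +8 for a/e/i/o/u, +2 for every other letter.
For towards: t(cons)+2=v, o(vowel)+8=w, w(cons)+2=y, a(vowel)+8=i, r(cons)+2=t, d(cons)+2=f, s(cons)+2=u.

vwyitfu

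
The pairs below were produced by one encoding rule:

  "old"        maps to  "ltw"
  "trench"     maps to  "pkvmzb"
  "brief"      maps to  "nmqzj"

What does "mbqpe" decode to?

white

The output letters match the input read backwards, each shifted +8: old reversed is dlo. Two steps: reverse the string, then apply a Caesar shift of +8.
Decoding mbqpe: shift back: m−8=e, b−8=t, q−8=i, p−8=h, e−8=w → etihw; then reverse → white.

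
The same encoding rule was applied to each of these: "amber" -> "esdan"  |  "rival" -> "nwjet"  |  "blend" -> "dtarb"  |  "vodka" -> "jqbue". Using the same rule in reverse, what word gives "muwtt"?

skill

This is an affine cipher: with a=0,…,z=25, each position x becomes (25x+4) mod 26.
Undoing it on muwtt: m(12)→25·(12−4)≡18=s; u(20)→25·(20−4)≡10=k; w(22)→25·(22−4)≡8=i; t(19)→25·(19−4)≡11=l; t(19)→25·(19−4)≡11=l (all mod 26).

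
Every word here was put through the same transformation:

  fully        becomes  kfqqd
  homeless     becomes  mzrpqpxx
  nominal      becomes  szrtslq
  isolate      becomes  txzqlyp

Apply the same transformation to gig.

The shift depends on letter class: consonant f→k is +5, but vowel u→f is +11. Two shifts are in play — +11 for a/e/i/o/u, +5 for every other letter.
For gig: g(cons)+5=l, i(vowel)+11=t, g(cons)+5=l.

ltl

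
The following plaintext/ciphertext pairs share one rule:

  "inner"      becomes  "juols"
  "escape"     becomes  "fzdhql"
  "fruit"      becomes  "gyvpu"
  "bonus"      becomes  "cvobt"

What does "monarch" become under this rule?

Shifts by position in inner: pos 0: i→j (+1), pos 1: n→u (+7), pos 2: n→o (+1), pos 3: e→l (+7) — repeating every 2. The shifts repeat in a cycle of length 2: positions 0,1,… shift by +1, +7, then the pattern repeats.
On monarch: m+1=n, o+7=v, n+1=o, a+7=h, r+1=s, c+7=j, h+1=i.

nvohsji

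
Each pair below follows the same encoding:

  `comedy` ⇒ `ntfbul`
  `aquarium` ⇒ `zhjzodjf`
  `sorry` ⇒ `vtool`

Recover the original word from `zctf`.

Each letter's alphabet position (a=0..z=25) is mapped through 7·x+25 mod 26 — an affine cipher.
Undoing it on zctf: z(25)→15·(25−25)≡0=a; c(2)→15·(2−25)≡19=t; t(19)→15·(19−25)≡14=o; f(5)→15·(5−25)≡12=m (all mod 26).

atom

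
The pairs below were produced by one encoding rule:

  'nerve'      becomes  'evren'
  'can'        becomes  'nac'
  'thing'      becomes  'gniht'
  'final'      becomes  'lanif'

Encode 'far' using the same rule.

The output letters match the input read backwards: nerve reversed is evren. It's just the letters in reverse order.
On far: reverse → raf.

raf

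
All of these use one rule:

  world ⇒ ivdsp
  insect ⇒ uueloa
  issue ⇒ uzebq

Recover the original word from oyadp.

Shifts by position in world: pos 0: w→i (+12), pos 1: o→v (+7), pos 2: r→d (+12), pos 3: l→s (+7) — repeating every 2. A repeating key of period 2 is used — shifts +12, +7 over and over.
Decoding oyadp: o−12=c, y−7=r, a−12=o, d−7=w, p−12=d.

crowd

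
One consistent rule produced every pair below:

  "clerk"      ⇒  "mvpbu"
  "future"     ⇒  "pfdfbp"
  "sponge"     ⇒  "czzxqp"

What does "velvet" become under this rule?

Vowels shift forward by 11 and consonants shift forward by 10.
On velvet: v(cons)+10=f, e(vowel)+11=p, l(cons)+10=v, v(cons)+10=f, e(vowel)+11=p, t(cons)+10=d.

fpvfpd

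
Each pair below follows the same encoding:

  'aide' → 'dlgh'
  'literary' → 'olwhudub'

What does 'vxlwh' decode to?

suite

Compare letters: a→d is +3, i→l is +3, d→g is +3 — a constant shift. This is a Caesar cipher with shift 3.
Decoding vxlwh: v−3=s, x−3=u, l−3=i, w−3=t, h−3=e.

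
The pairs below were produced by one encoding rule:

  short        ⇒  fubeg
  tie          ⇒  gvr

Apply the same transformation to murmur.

Compare letters: s→f is +13, h→u is +13, o→b is +13 — a constant shift. This is a Caesar cipher with shift 13.
Applying it to murmur: m+13=z, u+13=h, r+13=e, m+13=z, u+13=h, r+13=e.

zhezhe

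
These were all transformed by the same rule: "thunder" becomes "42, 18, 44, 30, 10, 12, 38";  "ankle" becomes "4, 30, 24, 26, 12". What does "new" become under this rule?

30, 12, 48

t(#20)→42 and h(#8)→18: differences scale by 2, so n = 2·pos + 2. The formula is n = 2×(alphabet index, a=1) + 2.
Applying it to new: n=14→30, e=5→12, w=23→48.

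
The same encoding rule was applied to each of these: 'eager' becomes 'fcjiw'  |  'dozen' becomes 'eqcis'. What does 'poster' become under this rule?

qqvxjx

In eager: e→f is +1, a→c is +2, g→j is +3, e→i is +4 — the shift increases by 1 each position. Each letter shifts forward by (position + 1), i.e. 1, 2, 3, … — the shift grows by one for each successive letter.
On poster: p+1=q, o+2=q, s+3=v, t+4=x, e+5=j, r+6=x.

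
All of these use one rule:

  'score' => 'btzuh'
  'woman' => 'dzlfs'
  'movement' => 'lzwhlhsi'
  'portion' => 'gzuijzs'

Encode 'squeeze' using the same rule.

bnphhyh

s(18)→b(1) and c(2)→t(19) fit y≡7x+5 (mod 26); the inverse of 7 mod 26 is 15. This is an affine cipher: with a=0,…,z=25, each position x becomes (7x+5) mod 26.
Applying it to squeeze: s(18)→7·18+5≡1=b; q(16)→7·16+5≡13=n; u(20)→7·20+5≡15=p; e(4)→7·4+5≡7=h; e(4)→7·4+5≡7=h; z(25)→7·25+5≡24=y; e(4)→7·4+5≡7=h (all mod 26).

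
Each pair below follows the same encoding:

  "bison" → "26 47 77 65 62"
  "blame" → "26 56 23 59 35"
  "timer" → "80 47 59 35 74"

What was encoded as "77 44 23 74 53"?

shark

With a=1..z=26, the number is 3·pos + 20.
Undoing it on 77 44 23 74 53: 77→(77−20)÷3=19=s, 44→(44−20)÷3=8=h, 23→(23−20)÷3=1=a, 74→(74−20)÷3=18=r, 53→(53−20)÷3=11=k.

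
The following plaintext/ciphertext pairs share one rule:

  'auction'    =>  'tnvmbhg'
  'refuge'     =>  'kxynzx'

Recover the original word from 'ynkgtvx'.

Compare letters: a→t is +19, u→n is +19, c→v is +19 — a constant shift. Each letter is shifted forward by 19 in the alphabet (a Caesar shift of +19).
Decoding ynkgtvx: y−19=f, n−19=u, k−19=r, g−19=n, t−19=a, v−19=c, x−19=e.

furnace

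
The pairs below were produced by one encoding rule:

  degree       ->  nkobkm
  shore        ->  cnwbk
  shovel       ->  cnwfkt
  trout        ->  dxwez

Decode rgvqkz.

Shifts by position in degree: pos 0: d→n (+10), pos 1: e→k (+6), pos 2: g→o (+8), pos 3: r→b (+10), pos 4: e→k (+6), pos 5: e→m (+8) — repeating every 3. The shifts repeat in a cycle of length 3: positions 0,1,… shift by +10, +6, +8, then the pattern repeats.
Reversing it on rgvqkz: r−10=h, g−6=a, v−8=n, q−10=g, k−6=e, z−8=r.

hanger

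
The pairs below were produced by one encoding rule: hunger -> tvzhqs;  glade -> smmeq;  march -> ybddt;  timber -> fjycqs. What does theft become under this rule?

It's a Vigenère-style cipher with numeric key [12,1]: position i shifts by key[i mod 2].
On theft: t+12=f, h+1=i, e+12=q, f+1=g, t+12=f.

fiqgf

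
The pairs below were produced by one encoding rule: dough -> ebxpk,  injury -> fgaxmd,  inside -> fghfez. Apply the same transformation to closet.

Treating letters as 0–25, the rule is x ↦ 21x + 19 (mod 26).
On closet: c(2)→21·2+19≡9=j; l(11)→21·11+19≡16=q; o(14)→21·14+19≡1=b; s(18)→21·18+19≡7=h; e(4)→21·4+19≡25=z; t(19)→21·19+19≡2=c (all mod 26).

jqbhzc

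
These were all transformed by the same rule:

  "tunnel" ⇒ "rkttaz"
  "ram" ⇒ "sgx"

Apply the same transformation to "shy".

Two steps: reverse the string, then apply a Caesar shift of +6.
On shy: reverse → yhs; then shift: y+6=e, h+6=n, s+6=y.

eny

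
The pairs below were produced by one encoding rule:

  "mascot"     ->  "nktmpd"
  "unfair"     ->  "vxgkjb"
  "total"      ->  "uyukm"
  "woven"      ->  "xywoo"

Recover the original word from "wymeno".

volume

Shifts by position in mascot: pos 0: m→n (+1), pos 1: a→k (+10), pos 2: s→t (+1), pos 3: c→m (+10) — repeating every 2. A repeating key of period 2 is used — shifts +1, +10 over and over.
Decoding wymeno: w−1=v, y−10=o, m−1=l, e−10=u, n−1=m, o−10=e.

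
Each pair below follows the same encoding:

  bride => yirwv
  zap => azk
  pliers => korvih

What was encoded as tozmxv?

glance

Each pair mirrors across the alphabet (b↔y, r↔i, i↔r): positions sum to 25. Each letter is replaced by its mirror in the alphabet: a↔z, b↔y, c↔x, and so on (the Atbash cipher).
Reversing it on tozmxv: t↔g, o↔l, z↔a, m↔n, x↔c, v↔e.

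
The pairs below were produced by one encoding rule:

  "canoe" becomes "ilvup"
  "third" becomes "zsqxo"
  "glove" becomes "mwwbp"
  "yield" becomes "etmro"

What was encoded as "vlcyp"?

pause

The shifts repeat in a cycle of length 3: positions 0,1,… shift by +6, +11, +8, then the pattern repeats.
Decoding vlcyp: v−6=p, l−11=a, c−8=u, y−6=s, p−11=e.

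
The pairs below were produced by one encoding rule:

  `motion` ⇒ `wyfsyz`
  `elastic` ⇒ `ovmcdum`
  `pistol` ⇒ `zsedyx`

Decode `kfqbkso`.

average

Shifts by position in motion: pos 0: m→w (+10), pos 1: o→y (+10), pos 2: t→f (+12), pos 3: i→s (+10), pos 4: o→y (+10), pos 5: n→z (+12) — repeating every 3. A repeating key of period 3 is used — shifts +10, +10, +12 over and over.
Undoing it on kfqbkso: k−10=a, f−10=v, q−12=e, b−10=r, k−10=a, s−12=g, o−10=e.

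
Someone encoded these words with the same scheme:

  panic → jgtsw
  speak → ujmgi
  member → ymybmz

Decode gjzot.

apron

p(15)→j(9) and a(0)→g(6) fit y≡21x+6 (mod 26); the inverse of 21 mod 26 is 5. Each letter's alphabet position (a=0..z=25) is mapped through 21·x+6 mod 26 — an affine cipher.
Undoing it on gjzot: g(6)→5·(6−6)≡0=a; j(9)→5·(9−6)≡15=p; z(25)→5·(25−6)≡17=r; o(14)→5·(14−6)≡14=o; t(19)→5·(19−6)≡13=n (all mod 26).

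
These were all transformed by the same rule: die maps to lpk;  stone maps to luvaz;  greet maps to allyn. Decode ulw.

The output letters match the input read backwards, each shifted +7: die reversed is eid. Two steps: reverse the string, then apply a Caesar shift of +7.
Undoing it on ulw: shift back: u−7=n, l−7=e, w−7=p → nep; then reverse → pen.

pen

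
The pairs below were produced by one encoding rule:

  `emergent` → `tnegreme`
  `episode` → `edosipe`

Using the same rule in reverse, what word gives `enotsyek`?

keystone

The output letters match the input read backwards: emergent reversed is tnegreme. It's just the letters in reverse order.
Undoing it on enotsyek: then reverse → keystone.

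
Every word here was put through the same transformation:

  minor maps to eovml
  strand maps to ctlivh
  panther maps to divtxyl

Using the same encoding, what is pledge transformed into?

m(12)→e(4) and i(8)→o(14) fit y≡17x+8 (mod 26); the inverse of 17 mod 26 is 23. Each letter's alphabet position (a=0..z=25) is mapped through 17·x+8 mod 26 — an affine cipher.
Applying it to pledge: p(15)→17·15+8≡3=d; l(11)→17·11+8≡13=n; e(4)→17·4+8≡24=y; d(3)→17·3+8≡7=h; g(6)→17·6+8≡6=g; e(4)→17·4+8≡24=y (all mod 26).

dnyhgy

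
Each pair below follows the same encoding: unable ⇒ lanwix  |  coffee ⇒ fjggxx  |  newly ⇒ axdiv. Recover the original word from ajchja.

notion

u(20)→l(11) and n(13)→a(0) fit y≡9x+13 (mod 26); the inverse of 9 mod 26 is 3. Each letter's alphabet position (a=0..z=25) is mapped through 9·x+13 mod 26 — an affine cipher.
Undoing it on ajchja: a(0)→3·(0−13)≡13=n; j(9)→3·(9−13)≡14=o; c(2)→3·(2−13)≡19=t; h(7)→3·(7−13)≡8=i; j(9)→3·(9−13)≡14=o; a(0)→3·(0−13)≡13=n (all mod 26).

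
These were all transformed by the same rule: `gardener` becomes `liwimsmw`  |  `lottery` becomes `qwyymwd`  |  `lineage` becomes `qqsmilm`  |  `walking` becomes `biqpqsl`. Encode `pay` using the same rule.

uid

The shift depends on letter class: consonant g→l is +5, but vowel a→i is +8. Vowels shift forward by 8 and consonants shift forward by 5.
Applying it to pay: p(cons)+5=u, a(vowel)+8=i, y(cons)+5=d.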